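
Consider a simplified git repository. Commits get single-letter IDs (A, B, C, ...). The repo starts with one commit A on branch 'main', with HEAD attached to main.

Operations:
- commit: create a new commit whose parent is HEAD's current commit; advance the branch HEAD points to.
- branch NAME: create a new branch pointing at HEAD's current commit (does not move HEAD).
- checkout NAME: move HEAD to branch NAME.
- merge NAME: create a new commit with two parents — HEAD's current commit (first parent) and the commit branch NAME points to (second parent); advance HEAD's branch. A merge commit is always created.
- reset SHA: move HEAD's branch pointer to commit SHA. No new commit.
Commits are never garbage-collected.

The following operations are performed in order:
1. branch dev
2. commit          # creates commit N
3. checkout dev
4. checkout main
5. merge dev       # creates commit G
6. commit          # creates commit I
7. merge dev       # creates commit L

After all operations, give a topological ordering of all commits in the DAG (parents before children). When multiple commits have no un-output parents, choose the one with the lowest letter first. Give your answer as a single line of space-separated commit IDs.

After op 1 (branch): HEAD=main@A [dev=A main=A]
After op 2 (commit): HEAD=main@N [dev=A main=N]
After op 3 (checkout): HEAD=dev@A [dev=A main=N]
After op 4 (checkout): HEAD=main@N [dev=A main=N]
After op 5 (merge): HEAD=main@G [dev=A main=G]
After op 6 (commit): HEAD=main@I [dev=A main=I]
After op 7 (merge): HEAD=main@L [dev=A main=L]
commit A: parents=[]
commit G: parents=['N', 'A']
commit I: parents=['G']
commit L: parents=['I', 'A']
commit N: parents=['A']

Answer: A N G I L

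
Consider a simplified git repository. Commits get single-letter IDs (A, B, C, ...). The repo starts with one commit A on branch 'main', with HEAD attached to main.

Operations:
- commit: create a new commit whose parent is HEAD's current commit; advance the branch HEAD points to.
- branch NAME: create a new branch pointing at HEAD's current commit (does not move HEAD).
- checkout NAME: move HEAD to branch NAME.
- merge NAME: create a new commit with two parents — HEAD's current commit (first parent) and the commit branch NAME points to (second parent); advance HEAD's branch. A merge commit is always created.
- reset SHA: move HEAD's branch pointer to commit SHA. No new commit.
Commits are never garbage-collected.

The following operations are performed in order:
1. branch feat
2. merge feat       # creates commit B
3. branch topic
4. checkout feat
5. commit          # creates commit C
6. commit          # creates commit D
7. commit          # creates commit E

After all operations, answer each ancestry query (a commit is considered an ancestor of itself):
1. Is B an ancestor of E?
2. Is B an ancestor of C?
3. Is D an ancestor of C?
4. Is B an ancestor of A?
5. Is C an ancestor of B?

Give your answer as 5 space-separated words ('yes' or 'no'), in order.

Answer: no no no no no

Derivation:
After op 1 (branch): HEAD=main@A [feat=A main=A]
After op 2 (merge): HEAD=main@B [feat=A main=B]
After op 3 (branch): HEAD=main@B [feat=A main=B topic=B]
After op 4 (checkout): HEAD=feat@A [feat=A main=B topic=B]
After op 5 (commit): HEAD=feat@C [feat=C main=B topic=B]
After op 6 (commit): HEAD=feat@D [feat=D main=B topic=B]
After op 7 (commit): HEAD=feat@E [feat=E main=B topic=B]
ancestors(E) = {A,C,D,E}; B in? no
ancestors(C) = {A,C}; B in? no
ancestors(C) = {A,C}; D in? no
ancestors(A) = {A}; B in? no
ancestors(B) = {A,B}; C in? no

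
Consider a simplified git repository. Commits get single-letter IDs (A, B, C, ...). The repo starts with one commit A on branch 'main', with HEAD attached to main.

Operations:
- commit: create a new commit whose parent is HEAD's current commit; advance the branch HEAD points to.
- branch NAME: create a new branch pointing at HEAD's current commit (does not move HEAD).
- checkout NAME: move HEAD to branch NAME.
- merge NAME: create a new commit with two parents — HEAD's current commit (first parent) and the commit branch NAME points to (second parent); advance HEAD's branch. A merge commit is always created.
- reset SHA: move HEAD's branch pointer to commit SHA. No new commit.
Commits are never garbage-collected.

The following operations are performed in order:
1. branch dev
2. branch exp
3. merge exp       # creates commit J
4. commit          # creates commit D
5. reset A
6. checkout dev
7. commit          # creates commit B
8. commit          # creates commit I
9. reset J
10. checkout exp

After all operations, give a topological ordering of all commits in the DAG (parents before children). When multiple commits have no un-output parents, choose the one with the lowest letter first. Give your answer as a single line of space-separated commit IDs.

After op 1 (branch): HEAD=main@A [dev=A main=A]
After op 2 (branch): HEAD=main@A [dev=A exp=A main=A]
After op 3 (merge): HEAD=main@J [dev=A exp=A main=J]
After op 4 (commit): HEAD=main@D [dev=A exp=A main=D]
After op 5 (reset): HEAD=main@A [dev=A exp=A main=A]
After op 6 (checkout): HEAD=dev@A [dev=A exp=A main=A]
After op 7 (commit): HEAD=dev@B [dev=B exp=A main=A]
After op 8 (commit): HEAD=dev@I [dev=I exp=A main=A]
After op 9 (reset): HEAD=dev@J [dev=J exp=A main=A]
After op 10 (checkout): HEAD=exp@A [dev=J exp=A main=A]
commit A: parents=[]
commit B: parents=['A']
commit D: parents=['J']
commit I: parents=['B']
commit J: parents=['A', 'A']

Answer: A B I J D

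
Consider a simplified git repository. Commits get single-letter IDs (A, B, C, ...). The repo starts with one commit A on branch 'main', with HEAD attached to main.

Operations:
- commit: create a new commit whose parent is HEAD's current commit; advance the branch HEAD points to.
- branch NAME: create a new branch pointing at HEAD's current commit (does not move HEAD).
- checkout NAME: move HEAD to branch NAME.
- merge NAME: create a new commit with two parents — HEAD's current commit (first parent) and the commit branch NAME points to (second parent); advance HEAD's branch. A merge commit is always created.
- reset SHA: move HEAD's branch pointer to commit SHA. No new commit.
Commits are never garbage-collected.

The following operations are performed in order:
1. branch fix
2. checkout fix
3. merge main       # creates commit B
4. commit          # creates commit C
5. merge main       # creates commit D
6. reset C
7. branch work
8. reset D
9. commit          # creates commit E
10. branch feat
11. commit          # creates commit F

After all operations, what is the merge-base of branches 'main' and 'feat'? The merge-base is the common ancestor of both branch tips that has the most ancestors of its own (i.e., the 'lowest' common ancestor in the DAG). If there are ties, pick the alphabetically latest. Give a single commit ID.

Answer: A

Derivation:
After op 1 (branch): HEAD=main@A [fix=A main=A]
After op 2 (checkout): HEAD=fix@A [fix=A main=A]
After op 3 (merge): HEAD=fix@B [fix=B main=A]
After op 4 (commit): HEAD=fix@C [fix=C main=A]
After op 5 (merge): HEAD=fix@D [fix=D main=A]
After op 6 (reset): HEAD=fix@C [fix=C main=A]
After op 7 (branch): HEAD=fix@C [fix=C main=A work=C]
After op 8 (reset): HEAD=fix@D [fix=D main=A work=C]
After op 9 (commit): HEAD=fix@E [fix=E main=A work=C]
After op 10 (branch): HEAD=fix@E [feat=E fix=E main=A work=C]
After op 11 (commit): HEAD=fix@F [feat=E fix=F main=A work=C]
ancestors(main=A): ['A']
ancestors(feat=E): ['A', 'B', 'C', 'D', 'E']
common: ['A']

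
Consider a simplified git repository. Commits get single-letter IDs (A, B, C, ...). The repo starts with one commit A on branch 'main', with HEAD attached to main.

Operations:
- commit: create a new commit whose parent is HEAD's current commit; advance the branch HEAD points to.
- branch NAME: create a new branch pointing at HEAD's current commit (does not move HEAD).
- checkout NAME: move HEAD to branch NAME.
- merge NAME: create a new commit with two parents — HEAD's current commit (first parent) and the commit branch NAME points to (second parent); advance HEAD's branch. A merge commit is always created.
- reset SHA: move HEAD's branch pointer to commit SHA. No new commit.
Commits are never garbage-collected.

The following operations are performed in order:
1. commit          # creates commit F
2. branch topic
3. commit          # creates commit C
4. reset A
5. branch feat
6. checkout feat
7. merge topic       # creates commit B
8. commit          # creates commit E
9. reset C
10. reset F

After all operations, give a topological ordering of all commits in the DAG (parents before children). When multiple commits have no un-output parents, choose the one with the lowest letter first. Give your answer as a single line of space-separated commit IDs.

After op 1 (commit): HEAD=main@F [main=F]
After op 2 (branch): HEAD=main@F [main=F topic=F]
After op 3 (commit): HEAD=main@C [main=C topic=F]
After op 4 (reset): HEAD=main@A [main=A topic=F]
After op 5 (branch): HEAD=main@A [feat=A main=A topic=F]
After op 6 (checkout): HEAD=feat@A [feat=A main=A topic=F]
After op 7 (merge): HEAD=feat@B [feat=B main=A topic=F]
After op 8 (commit): HEAD=feat@E [feat=E main=A topic=F]
After op 9 (reset): HEAD=feat@C [feat=C main=A topic=F]
After op 10 (reset): HEAD=feat@F [feat=F main=A topic=F]
commit A: parents=[]
commit B: parents=['A', 'F']
commit C: parents=['F']
commit E: parents=['B']
commit F: parents=['A']

Answer: A F B C E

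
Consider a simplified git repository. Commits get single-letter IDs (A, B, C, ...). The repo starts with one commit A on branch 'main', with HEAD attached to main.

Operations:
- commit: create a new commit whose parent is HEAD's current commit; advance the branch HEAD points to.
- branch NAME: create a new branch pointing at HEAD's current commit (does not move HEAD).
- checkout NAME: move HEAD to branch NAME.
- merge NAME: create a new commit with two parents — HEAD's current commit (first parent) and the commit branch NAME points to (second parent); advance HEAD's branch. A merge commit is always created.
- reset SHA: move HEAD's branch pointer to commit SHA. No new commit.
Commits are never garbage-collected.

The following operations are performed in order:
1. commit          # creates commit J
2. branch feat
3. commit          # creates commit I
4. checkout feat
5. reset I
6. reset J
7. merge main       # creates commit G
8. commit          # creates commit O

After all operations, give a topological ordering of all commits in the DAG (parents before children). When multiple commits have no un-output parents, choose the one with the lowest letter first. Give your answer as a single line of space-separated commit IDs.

After op 1 (commit): HEAD=main@J [main=J]
After op 2 (branch): HEAD=main@J [feat=J main=J]
After op 3 (commit): HEAD=main@I [feat=J main=I]
After op 4 (checkout): HEAD=feat@J [feat=J main=I]
After op 5 (reset): HEAD=feat@I [feat=I main=I]
After op 6 (reset): HEAD=feat@J [feat=J main=I]
After op 7 (merge): HEAD=feat@G [feat=G main=I]
After op 8 (commit): HEAD=feat@O [feat=O main=I]
commit A: parents=[]
commit G: parents=['J', 'I']
commit I: parents=['J']
commit J: parents=['A']
commit O: parents=['G']

Answer: A J I G O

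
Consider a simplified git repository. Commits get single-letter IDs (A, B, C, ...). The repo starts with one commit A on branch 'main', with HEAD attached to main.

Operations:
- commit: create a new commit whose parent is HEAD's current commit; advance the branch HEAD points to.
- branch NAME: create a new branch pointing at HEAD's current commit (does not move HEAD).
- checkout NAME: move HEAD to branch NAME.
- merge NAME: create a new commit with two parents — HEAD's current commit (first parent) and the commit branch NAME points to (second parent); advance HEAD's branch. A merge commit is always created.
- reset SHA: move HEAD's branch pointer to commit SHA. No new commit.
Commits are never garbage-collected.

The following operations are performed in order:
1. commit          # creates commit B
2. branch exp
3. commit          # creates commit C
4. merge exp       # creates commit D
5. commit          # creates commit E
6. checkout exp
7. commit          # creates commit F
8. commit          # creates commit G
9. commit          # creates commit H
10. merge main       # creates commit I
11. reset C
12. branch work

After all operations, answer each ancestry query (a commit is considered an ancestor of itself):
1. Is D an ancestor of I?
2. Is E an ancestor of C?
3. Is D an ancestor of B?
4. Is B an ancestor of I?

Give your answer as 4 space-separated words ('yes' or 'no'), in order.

Answer: yes no no yes

Derivation:
After op 1 (commit): HEAD=main@B [main=B]
After op 2 (branch): HEAD=main@B [exp=B main=B]
After op 3 (commit): HEAD=main@C [exp=B main=C]
After op 4 (merge): HEAD=main@D [exp=B main=D]
After op 5 (commit): HEAD=main@E [exp=B main=E]
After op 6 (checkout): HEAD=exp@B [exp=B main=E]
After op 7 (commit): HEAD=exp@F [exp=F main=E]
After op 8 (commit): HEAD=exp@G [exp=G main=E]
After op 9 (commit): HEAD=exp@H [exp=H main=E]
After op 10 (merge): HEAD=exp@I [exp=I main=E]
After op 11 (reset): HEAD=exp@C [exp=C main=E]
After op 12 (branch): HEAD=exp@C [exp=C main=E work=C]
ancestors(I) = {A,B,C,D,E,F,G,H,I}; D in? yes
ancestors(C) = {A,B,C}; E in? no
ancestors(B) = {A,B}; D in? no
ancestors(I) = {A,B,C,D,E,F,G,H,I}; B in? yes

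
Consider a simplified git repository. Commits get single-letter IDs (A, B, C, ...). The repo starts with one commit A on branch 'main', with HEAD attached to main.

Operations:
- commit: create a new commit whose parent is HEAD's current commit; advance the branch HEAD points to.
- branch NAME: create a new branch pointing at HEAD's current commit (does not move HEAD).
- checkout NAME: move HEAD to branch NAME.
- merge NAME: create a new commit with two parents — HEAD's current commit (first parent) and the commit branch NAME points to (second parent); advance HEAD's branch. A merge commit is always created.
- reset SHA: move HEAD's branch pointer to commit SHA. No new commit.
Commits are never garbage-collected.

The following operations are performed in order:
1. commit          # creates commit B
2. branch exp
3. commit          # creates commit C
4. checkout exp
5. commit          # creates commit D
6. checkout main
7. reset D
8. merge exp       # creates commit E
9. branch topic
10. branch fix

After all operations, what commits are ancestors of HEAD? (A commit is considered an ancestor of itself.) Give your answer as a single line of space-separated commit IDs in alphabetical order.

Answer: A B D E

Derivation:
After op 1 (commit): HEAD=main@B [main=B]
After op 2 (branch): HEAD=main@B [exp=B main=B]
After op 3 (commit): HEAD=main@C [exp=B main=C]
After op 4 (checkout): HEAD=exp@B [exp=B main=C]
After op 5 (commit): HEAD=exp@D [exp=D main=C]
After op 6 (checkout): HEAD=main@C [exp=D main=C]
After op 7 (reset): HEAD=main@D [exp=D main=D]
After op 8 (merge): HEAD=main@E [exp=D main=E]
After op 9 (branch): HEAD=main@E [exp=D main=E topic=E]
After op 10 (branch): HEAD=main@E [exp=D fix=E main=E topic=E]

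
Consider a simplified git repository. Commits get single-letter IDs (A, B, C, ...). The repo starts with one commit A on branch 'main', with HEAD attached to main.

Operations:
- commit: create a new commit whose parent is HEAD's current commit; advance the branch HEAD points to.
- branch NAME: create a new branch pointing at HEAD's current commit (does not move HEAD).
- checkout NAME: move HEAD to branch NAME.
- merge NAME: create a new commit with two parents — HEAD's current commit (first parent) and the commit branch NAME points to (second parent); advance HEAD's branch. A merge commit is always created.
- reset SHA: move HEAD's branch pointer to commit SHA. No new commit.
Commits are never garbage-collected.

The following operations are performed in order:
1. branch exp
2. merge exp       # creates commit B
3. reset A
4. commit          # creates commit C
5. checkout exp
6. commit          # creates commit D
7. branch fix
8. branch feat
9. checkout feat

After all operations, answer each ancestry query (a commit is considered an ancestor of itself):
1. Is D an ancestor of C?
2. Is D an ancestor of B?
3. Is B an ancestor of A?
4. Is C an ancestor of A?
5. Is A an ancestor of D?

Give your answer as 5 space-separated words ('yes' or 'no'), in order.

After op 1 (branch): HEAD=main@A [exp=A main=A]
After op 2 (merge): HEAD=main@B [exp=A main=B]
After op 3 (reset): HEAD=main@A [exp=A main=A]
After op 4 (commit): HEAD=main@C [exp=A main=C]
After op 5 (checkout): HEAD=exp@A [exp=A main=C]
After op 6 (commit): HEAD=exp@D [exp=D main=C]
After op 7 (branch): HEAD=exp@D [exp=D fix=D main=C]
After op 8 (branch): HEAD=exp@D [exp=D feat=D fix=D main=C]
After op 9 (checkout): HEAD=feat@D [exp=D feat=D fix=D main=C]
ancestors(C) = {A,C}; D in? no
ancestors(B) = {A,B}; D in? no
ancestors(A) = {A}; B in? no
ancestors(A) = {A}; C in? no
ancestors(D) = {A,D}; A in? yes

Answer: no no no no yes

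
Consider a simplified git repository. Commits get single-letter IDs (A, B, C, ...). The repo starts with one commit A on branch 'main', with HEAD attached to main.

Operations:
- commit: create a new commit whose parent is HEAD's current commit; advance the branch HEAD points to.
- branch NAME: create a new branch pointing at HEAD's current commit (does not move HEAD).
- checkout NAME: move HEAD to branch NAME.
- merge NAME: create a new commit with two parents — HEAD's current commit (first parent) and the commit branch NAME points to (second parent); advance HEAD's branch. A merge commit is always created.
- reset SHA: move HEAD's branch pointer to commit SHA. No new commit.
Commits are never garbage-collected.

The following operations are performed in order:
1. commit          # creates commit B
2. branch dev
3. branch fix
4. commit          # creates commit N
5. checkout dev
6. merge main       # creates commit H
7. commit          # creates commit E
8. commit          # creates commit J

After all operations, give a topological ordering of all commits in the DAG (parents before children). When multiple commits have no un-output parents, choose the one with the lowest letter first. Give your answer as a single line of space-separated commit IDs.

After op 1 (commit): HEAD=main@B [main=B]
After op 2 (branch): HEAD=main@B [dev=B main=B]
After op 3 (branch): HEAD=main@B [dev=B fix=B main=B]
After op 4 (commit): HEAD=main@N [dev=B fix=B main=N]
After op 5 (checkout): HEAD=dev@B [dev=B fix=B main=N]
After op 6 (merge): HEAD=dev@H [dev=H fix=B main=N]
After op 7 (commit): HEAD=dev@E [dev=E fix=B main=N]
After op 8 (commit): HEAD=dev@J [dev=J fix=B main=N]
commit A: parents=[]
commit B: parents=['A']
commit E: parents=['H']
commit H: parents=['B', 'N']
commit J: parents=['E']
commit N: parents=['B']

Answer: A B N H E J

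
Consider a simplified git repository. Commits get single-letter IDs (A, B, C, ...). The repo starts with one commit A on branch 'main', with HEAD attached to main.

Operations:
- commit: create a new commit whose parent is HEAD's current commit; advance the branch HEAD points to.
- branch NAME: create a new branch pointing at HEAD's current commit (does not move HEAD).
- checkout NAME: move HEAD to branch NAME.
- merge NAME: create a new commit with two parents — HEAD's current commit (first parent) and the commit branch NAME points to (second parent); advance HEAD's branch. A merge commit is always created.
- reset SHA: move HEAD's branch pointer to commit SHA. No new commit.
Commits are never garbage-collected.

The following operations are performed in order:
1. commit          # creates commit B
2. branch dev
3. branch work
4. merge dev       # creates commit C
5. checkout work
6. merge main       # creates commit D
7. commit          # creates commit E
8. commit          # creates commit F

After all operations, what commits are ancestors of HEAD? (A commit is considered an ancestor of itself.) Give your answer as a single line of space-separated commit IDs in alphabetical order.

After op 1 (commit): HEAD=main@B [main=B]
After op 2 (branch): HEAD=main@B [dev=B main=B]
After op 3 (branch): HEAD=main@B [dev=B main=B work=B]
After op 4 (merge): HEAD=main@C [dev=B main=C work=B]
After op 5 (checkout): HEAD=work@B [dev=B main=C work=B]
After op 6 (merge): HEAD=work@D [dev=B main=C work=D]
After op 7 (commit): HEAD=work@E [dev=B main=C work=E]
After op 8 (commit): HEAD=work@F [dev=B main=C work=F]

Answer: A B C D E F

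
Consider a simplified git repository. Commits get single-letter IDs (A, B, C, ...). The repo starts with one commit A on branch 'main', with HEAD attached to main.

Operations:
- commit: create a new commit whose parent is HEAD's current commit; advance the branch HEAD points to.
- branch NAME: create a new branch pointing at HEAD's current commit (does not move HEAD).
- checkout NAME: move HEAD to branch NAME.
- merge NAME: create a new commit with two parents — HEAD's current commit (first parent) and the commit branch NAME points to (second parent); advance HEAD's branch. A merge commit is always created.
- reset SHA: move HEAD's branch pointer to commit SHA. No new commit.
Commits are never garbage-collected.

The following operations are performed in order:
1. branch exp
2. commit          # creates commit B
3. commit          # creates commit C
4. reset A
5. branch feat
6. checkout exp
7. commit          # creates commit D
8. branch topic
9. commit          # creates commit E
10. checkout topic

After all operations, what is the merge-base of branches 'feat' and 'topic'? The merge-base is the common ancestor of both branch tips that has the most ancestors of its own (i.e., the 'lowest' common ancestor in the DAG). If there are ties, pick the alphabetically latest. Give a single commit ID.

Answer: A

Derivation:
After op 1 (branch): HEAD=main@A [exp=A main=A]
After op 2 (commit): HEAD=main@B [exp=A main=B]
After op 3 (commit): HEAD=main@C [exp=A main=C]
After op 4 (reset): HEAD=main@A [exp=A main=A]
After op 5 (branch): HEAD=main@A [exp=A feat=A main=A]
After op 6 (checkout): HEAD=exp@A [exp=A feat=A main=A]
After op 7 (commit): HEAD=exp@D [exp=D feat=A main=A]
After op 8 (branch): HEAD=exp@D [exp=D feat=A main=A topic=D]
After op 9 (commit): HEAD=exp@E [exp=E feat=A main=A topic=D]
After op 10 (checkout): HEAD=topic@D [exp=E feat=A main=A topic=D]
ancestors(feat=A): ['A']
ancestors(topic=D): ['A', 'D']
common: ['A']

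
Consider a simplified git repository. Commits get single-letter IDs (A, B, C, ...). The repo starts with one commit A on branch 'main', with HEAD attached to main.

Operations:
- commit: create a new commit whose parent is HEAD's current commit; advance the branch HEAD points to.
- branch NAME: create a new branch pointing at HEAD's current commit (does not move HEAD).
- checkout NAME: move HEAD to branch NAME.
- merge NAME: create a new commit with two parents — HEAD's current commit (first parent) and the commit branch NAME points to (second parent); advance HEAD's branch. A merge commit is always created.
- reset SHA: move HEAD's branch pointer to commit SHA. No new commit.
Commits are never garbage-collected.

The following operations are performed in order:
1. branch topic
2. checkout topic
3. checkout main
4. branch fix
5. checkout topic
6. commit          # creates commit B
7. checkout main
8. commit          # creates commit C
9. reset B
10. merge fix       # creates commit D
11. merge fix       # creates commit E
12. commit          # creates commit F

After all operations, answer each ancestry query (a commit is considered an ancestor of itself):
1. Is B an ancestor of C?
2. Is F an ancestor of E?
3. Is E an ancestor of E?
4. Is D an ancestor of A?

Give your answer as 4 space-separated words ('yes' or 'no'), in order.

Answer: no no yes no

Derivation:
After op 1 (branch): HEAD=main@A [main=A topic=A]
After op 2 (checkout): HEAD=topic@A [main=A topic=A]
After op 3 (checkout): HEAD=main@A [main=A topic=A]
After op 4 (branch): HEAD=main@A [fix=A main=A topic=A]
After op 5 (checkout): HEAD=topic@A [fix=A main=A topic=A]
After op 6 (commit): HEAD=topic@B [fix=A main=A topic=B]
After op 7 (checkout): HEAD=main@A [fix=A main=A topic=B]
After op 8 (commit): HEAD=main@C [fix=A main=C topic=B]
After op 9 (reset): HEAD=main@B [fix=A main=B topic=B]
After op 10 (merge): HEAD=main@D [fix=A main=D topic=B]
After op 11 (merge): HEAD=main@E [fix=A main=E topic=B]
After op 12 (commit): HEAD=main@F [fix=A main=F topic=B]
ancestors(C) = {A,C}; B in? no
ancestors(E) = {A,B,D,E}; F in? no
ancestors(E) = {A,B,D,E}; E in? yes
ancestors(A) = {A}; D in? no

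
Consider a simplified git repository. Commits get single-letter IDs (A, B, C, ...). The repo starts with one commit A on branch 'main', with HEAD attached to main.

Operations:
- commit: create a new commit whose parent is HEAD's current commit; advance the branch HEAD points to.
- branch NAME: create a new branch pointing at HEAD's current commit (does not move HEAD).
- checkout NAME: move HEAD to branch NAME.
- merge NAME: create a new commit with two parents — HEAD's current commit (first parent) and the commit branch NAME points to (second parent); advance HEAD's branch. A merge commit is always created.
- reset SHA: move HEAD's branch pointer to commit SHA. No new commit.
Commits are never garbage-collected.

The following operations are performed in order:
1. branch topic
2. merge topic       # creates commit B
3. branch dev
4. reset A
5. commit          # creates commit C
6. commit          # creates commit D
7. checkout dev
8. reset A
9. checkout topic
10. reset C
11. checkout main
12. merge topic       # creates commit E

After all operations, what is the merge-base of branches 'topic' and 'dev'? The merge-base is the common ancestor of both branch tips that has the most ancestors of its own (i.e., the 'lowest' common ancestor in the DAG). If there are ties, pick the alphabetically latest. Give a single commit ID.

After op 1 (branch): HEAD=main@A [main=A topic=A]
After op 2 (merge): HEAD=main@B [main=B topic=A]
After op 3 (branch): HEAD=main@B [dev=B main=B topic=A]
After op 4 (reset): HEAD=main@A [dev=B main=A topic=A]
After op 5 (commit): HEAD=main@C [dev=B main=C topic=A]
After op 6 (commit): HEAD=main@D [dev=B main=D topic=A]
After op 7 (checkout): HEAD=dev@B [dev=B main=D topic=A]
After op 8 (reset): HEAD=dev@A [dev=A main=D topic=A]
After op 9 (checkout): HEAD=topic@A [dev=A main=D topic=A]
After op 10 (reset): HEAD=topic@C [dev=A main=D topic=C]
After op 11 (checkout): HEAD=main@D [dev=A main=D topic=C]
After op 12 (merge): HEAD=main@E [dev=A main=E topic=C]
ancestors(topic=C): ['A', 'C']
ancestors(dev=A): ['A']
common: ['A']

Answer: A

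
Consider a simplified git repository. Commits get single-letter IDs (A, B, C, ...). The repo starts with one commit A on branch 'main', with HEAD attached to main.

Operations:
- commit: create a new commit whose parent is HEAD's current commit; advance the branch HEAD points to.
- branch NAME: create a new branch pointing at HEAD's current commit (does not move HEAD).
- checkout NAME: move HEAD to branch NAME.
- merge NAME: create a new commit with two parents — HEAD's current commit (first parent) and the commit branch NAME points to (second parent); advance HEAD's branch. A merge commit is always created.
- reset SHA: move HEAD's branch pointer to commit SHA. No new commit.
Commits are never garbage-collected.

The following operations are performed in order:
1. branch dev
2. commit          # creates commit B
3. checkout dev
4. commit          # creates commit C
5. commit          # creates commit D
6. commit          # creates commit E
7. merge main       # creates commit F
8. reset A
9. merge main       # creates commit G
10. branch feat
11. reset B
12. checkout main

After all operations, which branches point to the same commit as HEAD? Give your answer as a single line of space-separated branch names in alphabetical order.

Answer: dev main

Derivation:
After op 1 (branch): HEAD=main@A [dev=A main=A]
After op 2 (commit): HEAD=main@B [dev=A main=B]
After op 3 (checkout): HEAD=dev@A [dev=A main=B]
After op 4 (commit): HEAD=dev@C [dev=C main=B]
After op 5 (commit): HEAD=dev@D [dev=D main=B]
After op 6 (commit): HEAD=dev@E [dev=E main=B]
After op 7 (merge): HEAD=dev@F [dev=F main=B]
After op 8 (reset): HEAD=dev@A [dev=A main=B]
After op 9 (merge): HEAD=dev@G [dev=G main=B]
After op 10 (branch): HEAD=dev@G [dev=G feat=G main=B]
After op 11 (reset): HEAD=dev@B [dev=B feat=G main=B]
After op 12 (checkout): HEAD=main@B [dev=B feat=G main=B]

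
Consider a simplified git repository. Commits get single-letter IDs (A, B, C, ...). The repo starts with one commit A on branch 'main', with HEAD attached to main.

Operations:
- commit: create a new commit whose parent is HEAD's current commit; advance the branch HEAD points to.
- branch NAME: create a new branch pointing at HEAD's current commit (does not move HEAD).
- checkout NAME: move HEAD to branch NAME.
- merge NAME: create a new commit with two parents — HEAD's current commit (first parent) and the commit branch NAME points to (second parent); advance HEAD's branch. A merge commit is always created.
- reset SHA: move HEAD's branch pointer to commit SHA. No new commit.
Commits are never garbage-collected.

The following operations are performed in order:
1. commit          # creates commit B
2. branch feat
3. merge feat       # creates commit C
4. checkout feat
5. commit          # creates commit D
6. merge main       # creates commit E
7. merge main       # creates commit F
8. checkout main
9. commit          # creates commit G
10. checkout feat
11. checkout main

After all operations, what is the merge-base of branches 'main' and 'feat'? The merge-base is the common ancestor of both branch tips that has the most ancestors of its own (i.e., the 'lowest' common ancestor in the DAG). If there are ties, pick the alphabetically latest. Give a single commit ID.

Answer: C

Derivation:
After op 1 (commit): HEAD=main@B [main=B]
After op 2 (branch): HEAD=main@B [feat=B main=B]
After op 3 (merge): HEAD=main@C [feat=B main=C]
After op 4 (checkout): HEAD=feat@B [feat=B main=C]
After op 5 (commit): HEAD=feat@D [feat=D main=C]
After op 6 (merge): HEAD=feat@E [feat=E main=C]
After op 7 (merge): HEAD=feat@F [feat=F main=C]
After op 8 (checkout): HEAD=main@C [feat=F main=C]
After op 9 (commit): HEAD=main@G [feat=F main=G]
After op 10 (checkout): HEAD=feat@F [feat=F main=G]
After op 11 (checkout): HEAD=main@G [feat=F main=G]
ancestors(main=G): ['A', 'B', 'C', 'G']
ancestors(feat=F): ['A', 'B', 'C', 'D', 'E', 'F']
common: ['A', 'B', 'C']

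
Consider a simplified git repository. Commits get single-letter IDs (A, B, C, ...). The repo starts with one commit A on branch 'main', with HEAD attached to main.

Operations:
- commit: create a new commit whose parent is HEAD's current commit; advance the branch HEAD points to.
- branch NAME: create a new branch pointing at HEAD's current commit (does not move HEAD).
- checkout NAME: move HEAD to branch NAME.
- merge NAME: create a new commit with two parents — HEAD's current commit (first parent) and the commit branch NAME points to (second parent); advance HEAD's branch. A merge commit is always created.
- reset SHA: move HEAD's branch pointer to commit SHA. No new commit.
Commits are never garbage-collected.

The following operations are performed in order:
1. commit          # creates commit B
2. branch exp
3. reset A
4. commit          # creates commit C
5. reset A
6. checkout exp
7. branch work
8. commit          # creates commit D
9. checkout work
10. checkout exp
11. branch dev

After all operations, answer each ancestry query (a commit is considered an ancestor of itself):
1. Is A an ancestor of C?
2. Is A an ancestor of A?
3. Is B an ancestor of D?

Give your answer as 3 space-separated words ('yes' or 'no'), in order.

Answer: yes yes yes

Derivation:
After op 1 (commit): HEAD=main@B [main=B]
After op 2 (branch): HEAD=main@B [exp=B main=B]
After op 3 (reset): HEAD=main@A [exp=B main=A]
After op 4 (commit): HEAD=main@C [exp=B main=C]
After op 5 (reset): HEAD=main@A [exp=B main=A]
After op 6 (checkout): HEAD=exp@B [exp=B main=A]
After op 7 (branch): HEAD=exp@B [exp=B main=A work=B]
After op 8 (commit): HEAD=exp@D [exp=D main=A work=B]
After op 9 (checkout): HEAD=work@B [exp=D main=A work=B]
After op 10 (checkout): HEAD=exp@D [exp=D main=A work=B]
After op 11 (branch): HEAD=exp@D [dev=D exp=D main=A work=B]
ancestors(C) = {A,C}; A in? yes
ancestors(A) = {A}; A in? yes
ancestors(D) = {A,B,D}; B in? yes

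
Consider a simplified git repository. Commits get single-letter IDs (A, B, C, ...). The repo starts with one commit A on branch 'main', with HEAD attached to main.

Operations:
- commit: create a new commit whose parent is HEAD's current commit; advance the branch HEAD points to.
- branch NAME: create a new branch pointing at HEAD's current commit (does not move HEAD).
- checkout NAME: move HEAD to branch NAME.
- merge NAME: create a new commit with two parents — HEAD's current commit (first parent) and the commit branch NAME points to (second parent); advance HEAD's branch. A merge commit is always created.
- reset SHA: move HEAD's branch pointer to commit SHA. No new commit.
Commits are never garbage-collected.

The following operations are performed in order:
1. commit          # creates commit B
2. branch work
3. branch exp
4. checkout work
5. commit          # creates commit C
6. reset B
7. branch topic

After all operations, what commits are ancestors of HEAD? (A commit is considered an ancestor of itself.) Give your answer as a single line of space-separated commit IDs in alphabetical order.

After op 1 (commit): HEAD=main@B [main=B]
After op 2 (branch): HEAD=main@B [main=B work=B]
After op 3 (branch): HEAD=main@B [exp=B main=B work=B]
After op 4 (checkout): HEAD=work@B [exp=B main=B work=B]
After op 5 (commit): HEAD=work@C [exp=B main=B work=C]
After op 6 (reset): HEAD=work@B [exp=B main=B work=B]
After op 7 (branch): HEAD=work@B [exp=B main=B topic=B work=B]

Answer: A B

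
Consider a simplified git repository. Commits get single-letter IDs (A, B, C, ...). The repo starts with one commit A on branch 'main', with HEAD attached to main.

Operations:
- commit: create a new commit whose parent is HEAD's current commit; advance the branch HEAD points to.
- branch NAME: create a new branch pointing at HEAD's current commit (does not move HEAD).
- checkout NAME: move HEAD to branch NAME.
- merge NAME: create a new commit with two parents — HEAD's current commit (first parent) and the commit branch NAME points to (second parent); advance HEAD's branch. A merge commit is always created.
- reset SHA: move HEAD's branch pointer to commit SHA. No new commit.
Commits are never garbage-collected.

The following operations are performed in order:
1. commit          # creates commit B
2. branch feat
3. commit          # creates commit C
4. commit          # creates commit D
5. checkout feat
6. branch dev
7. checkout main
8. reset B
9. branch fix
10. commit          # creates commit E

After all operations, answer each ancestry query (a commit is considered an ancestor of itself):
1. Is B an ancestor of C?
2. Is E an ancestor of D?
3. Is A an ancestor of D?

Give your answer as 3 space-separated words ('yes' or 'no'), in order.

Answer: yes no yes

Derivation:
After op 1 (commit): HEAD=main@B [main=B]
After op 2 (branch): HEAD=main@B [feat=B main=B]
After op 3 (commit): HEAD=main@C [feat=B main=C]
After op 4 (commit): HEAD=main@D [feat=B main=D]
After op 5 (checkout): HEAD=feat@B [feat=B main=D]
After op 6 (branch): HEAD=feat@B [dev=B feat=B main=D]
After op 7 (checkout): HEAD=main@D [dev=B feat=B main=D]
After op 8 (reset): HEAD=main@B [dev=B feat=B main=B]
After op 9 (branch): HEAD=main@B [dev=B feat=B fix=B main=B]
After op 10 (commit): HEAD=main@E [dev=B feat=B fix=B main=E]
ancestors(C) = {A,B,C}; B in? yes
ancestors(D) = {A,B,C,D}; E in? no
ancestors(D) = {A,B,C,D}; A in? yes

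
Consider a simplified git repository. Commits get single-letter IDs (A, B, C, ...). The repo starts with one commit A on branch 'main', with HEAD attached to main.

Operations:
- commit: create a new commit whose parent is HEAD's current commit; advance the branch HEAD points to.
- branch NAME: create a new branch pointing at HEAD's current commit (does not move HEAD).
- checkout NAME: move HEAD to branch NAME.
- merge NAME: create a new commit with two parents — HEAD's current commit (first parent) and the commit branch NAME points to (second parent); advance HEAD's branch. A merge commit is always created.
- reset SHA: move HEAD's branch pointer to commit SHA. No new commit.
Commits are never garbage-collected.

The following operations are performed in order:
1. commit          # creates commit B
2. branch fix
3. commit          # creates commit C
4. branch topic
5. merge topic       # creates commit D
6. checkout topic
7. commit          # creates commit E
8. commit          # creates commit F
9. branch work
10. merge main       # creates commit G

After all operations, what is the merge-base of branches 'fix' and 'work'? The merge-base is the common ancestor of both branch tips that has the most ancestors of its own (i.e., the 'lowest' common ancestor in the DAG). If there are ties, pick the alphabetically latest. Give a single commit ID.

Answer: B

Derivation:
After op 1 (commit): HEAD=main@B [main=B]
After op 2 (branch): HEAD=main@B [fix=B main=B]
After op 3 (commit): HEAD=main@C [fix=B main=C]
After op 4 (branch): HEAD=main@C [fix=B main=C topic=C]
After op 5 (merge): HEAD=main@D [fix=B main=D topic=C]
After op 6 (checkout): HEAD=topic@C [fix=B main=D topic=C]
After op 7 (commit): HEAD=topic@E [fix=B main=D topic=E]
After op 8 (commit): HEAD=topic@F [fix=B main=D topic=F]
After op 9 (branch): HEAD=topic@F [fix=B main=D topic=F work=F]
After op 10 (merge): HEAD=topic@G [fix=B main=D topic=G work=F]
ancestors(fix=B): ['A', 'B']
ancestors(work=F): ['A', 'B', 'C', 'E', 'F']
common: ['A', 'B']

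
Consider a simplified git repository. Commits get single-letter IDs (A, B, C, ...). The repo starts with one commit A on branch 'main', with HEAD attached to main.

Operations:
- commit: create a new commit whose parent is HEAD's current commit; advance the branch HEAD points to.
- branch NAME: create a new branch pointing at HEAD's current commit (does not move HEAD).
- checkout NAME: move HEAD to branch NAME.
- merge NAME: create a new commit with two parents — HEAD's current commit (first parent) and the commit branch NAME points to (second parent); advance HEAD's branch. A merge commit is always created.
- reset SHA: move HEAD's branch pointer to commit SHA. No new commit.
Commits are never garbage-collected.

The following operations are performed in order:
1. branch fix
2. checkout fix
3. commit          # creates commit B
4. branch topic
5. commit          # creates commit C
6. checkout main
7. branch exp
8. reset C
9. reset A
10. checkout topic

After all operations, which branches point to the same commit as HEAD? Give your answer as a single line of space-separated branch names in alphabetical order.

Answer: topic

Derivation:
After op 1 (branch): HEAD=main@A [fix=A main=A]
After op 2 (checkout): HEAD=fix@A [fix=A main=A]
After op 3 (commit): HEAD=fix@B [fix=B main=A]
After op 4 (branch): HEAD=fix@B [fix=B main=A topic=B]
After op 5 (commit): HEAD=fix@C [fix=C main=A topic=B]
After op 6 (checkout): HEAD=main@A [fix=C main=A topic=B]
After op 7 (branch): HEAD=main@A [exp=A fix=C main=A topic=B]
After op 8 (reset): HEAD=main@C [exp=A fix=C main=C topic=B]
After op 9 (reset): HEAD=main@A [exp=A fix=C main=A topic=B]
After op 10 (checkout): HEAD=topic@B [exp=A fix=C main=A topic=B]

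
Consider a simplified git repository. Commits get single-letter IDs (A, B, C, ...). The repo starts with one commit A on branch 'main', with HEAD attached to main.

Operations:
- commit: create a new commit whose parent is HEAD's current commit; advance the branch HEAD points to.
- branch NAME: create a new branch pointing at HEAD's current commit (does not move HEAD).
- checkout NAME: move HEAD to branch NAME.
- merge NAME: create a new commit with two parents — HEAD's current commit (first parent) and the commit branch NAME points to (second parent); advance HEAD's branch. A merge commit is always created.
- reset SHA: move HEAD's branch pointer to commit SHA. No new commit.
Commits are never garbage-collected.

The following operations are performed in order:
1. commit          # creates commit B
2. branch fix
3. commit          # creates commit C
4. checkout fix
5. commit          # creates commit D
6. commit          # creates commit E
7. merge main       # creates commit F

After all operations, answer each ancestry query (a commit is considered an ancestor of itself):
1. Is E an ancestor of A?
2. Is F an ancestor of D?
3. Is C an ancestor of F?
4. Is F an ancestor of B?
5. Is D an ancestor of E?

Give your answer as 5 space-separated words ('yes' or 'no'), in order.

After op 1 (commit): HEAD=main@B [main=B]
After op 2 (branch): HEAD=main@B [fix=B main=B]
After op 3 (commit): HEAD=main@C [fix=B main=C]
After op 4 (checkout): HEAD=fix@B [fix=B main=C]
After op 5 (commit): HEAD=fix@D [fix=D main=C]
After op 6 (commit): HEAD=fix@E [fix=E main=C]
After op 7 (merge): HEAD=fix@F [fix=F main=C]
ancestors(A) = {A}; E in? no
ancestors(D) = {A,B,D}; F in? no
ancestors(F) = {A,B,C,D,E,F}; C in? yes
ancestors(B) = {A,B}; F in? no
ancestors(E) = {A,B,D,E}; D in? yes

Answer: no no yes no yes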